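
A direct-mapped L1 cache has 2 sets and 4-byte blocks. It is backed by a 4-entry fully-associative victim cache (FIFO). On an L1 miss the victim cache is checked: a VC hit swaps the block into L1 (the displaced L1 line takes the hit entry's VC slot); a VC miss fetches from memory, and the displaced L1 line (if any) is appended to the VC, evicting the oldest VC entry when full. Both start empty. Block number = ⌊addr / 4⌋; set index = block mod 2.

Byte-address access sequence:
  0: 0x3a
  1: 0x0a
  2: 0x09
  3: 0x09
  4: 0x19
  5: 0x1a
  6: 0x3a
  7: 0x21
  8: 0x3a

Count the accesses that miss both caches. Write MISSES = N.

MISSES = 4

#0 0x3a→b14/s0 MISS; vc=[]
#1 0xa→b2/s0 MISS; vc=[14]
#2 0x9→b2/s0 L1-HIT; vc=[14]
#3 0x9→b2/s0 L1-HIT; vc=[14]
#4 0x19→b6/s0 MISS; vc=[14,2]
#5 0x1a→b6/s0 L1-HIT; vc=[14,2]
#6 0x3a→b14/s0 VC-HIT; vc=[6,2]
#7 0x21→b8/s0 MISS; vc=[6,2,14]
#8 0x3a→b14/s0 VC-HIT; vc=[6,2,8]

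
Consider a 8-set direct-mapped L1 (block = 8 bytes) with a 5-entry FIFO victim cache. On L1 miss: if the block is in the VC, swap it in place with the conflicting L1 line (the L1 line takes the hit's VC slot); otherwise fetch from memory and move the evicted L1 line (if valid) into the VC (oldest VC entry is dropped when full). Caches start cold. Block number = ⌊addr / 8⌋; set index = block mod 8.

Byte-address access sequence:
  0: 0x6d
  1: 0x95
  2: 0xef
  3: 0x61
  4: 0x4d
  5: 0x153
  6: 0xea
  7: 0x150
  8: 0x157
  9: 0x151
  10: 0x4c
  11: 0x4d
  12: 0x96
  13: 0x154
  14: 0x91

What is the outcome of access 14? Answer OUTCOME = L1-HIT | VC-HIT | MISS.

OUTCOME = VC-HIT

#0 0x6d→b13/s5 MISS; vc=[]
#1 0x95→b18/s2 MISS; vc=[]
#2 0xef→b29/s5 MISS; vc=[13]
#3 0x61→b12/s4 MISS; vc=[13]
#4 0x4d→b9/s1 MISS; vc=[13]
#5 0x153→b42/s2 MISS; vc=[13,18]
#6 0xea→b29/s5 L1-HIT; vc=[13,18]
#7 0x150→b42/s2 L1-HIT; vc=[13,18]
#8 0x157→b42/s2 L1-HIT; vc=[13,18]
#9 0x151→b42/s2 L1-HIT; vc=[13,18]
#10 0x4c→b9/s1 L1-HIT; vc=[13,18]
#11 0x4d→b9/s1 L1-HIT; vc=[13,18]
#12 0x96→b18/s2 VC-HIT; vc=[13,42]
#13 0x154→b42/s2 VC-HIT; vc=[13,18]
#14 0x91→b18/s2 VC-HIT; vc=[13,42]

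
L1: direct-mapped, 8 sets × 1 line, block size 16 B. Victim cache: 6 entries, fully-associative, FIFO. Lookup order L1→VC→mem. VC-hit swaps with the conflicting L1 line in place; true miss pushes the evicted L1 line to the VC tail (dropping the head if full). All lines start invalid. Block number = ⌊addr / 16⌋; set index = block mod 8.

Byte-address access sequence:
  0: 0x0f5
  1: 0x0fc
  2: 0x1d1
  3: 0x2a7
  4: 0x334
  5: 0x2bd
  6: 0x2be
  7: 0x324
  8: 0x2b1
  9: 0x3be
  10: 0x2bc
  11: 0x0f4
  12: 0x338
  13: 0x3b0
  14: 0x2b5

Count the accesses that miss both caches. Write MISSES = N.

MISSES = 7

#0 0xf5→b15/s7 MISS; vc=[]
#1 0xfc→b15/s7 L1-HIT; vc=[]
#2 0x1d1→b29/s5 MISS; vc=[]
#3 0x2a7→b42/s2 MISS; vc=[]
#4 0x334→b51/s3 MISS; vc=[]
#5 0x2bd→b43/s3 MISS; vc=[51]
#6 0x2be→b43/s3 L1-HIT; vc=[51]
#7 0x324→b50/s2 MISS; vc=[51,42]
#8 0x2b1→b43/s3 L1-HIT; vc=[51,42]
#9 0x3be→b59/s3 MISS; vc=[51,42,43]
#10 0x2bc→b43/s3 VC-HIT; vc=[51,42,59]
#11 0xf4→b15/s7 L1-HIT; vc=[51,42,59]
#12 0x338→b51/s3 VC-HIT; vc=[43,42,59]
#13 0x3b0→b59/s3 VC-HIT; vc=[43,42,51]
#14 0x2b5→b43/s3 VC-HIT; vc=[59,42,51]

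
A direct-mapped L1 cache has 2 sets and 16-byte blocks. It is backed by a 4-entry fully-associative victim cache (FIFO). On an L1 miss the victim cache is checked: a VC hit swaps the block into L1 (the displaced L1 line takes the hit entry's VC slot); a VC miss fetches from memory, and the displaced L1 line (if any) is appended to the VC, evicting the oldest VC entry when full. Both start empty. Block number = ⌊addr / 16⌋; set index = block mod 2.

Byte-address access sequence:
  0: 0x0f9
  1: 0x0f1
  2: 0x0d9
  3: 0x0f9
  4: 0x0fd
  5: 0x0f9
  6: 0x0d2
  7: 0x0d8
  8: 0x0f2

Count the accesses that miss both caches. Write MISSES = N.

MISSES = 2

#0 0xf9→b15/s1 MISS; vc=[]
#1 0xf1→b15/s1 L1-HIT; vc=[]
#2 0xd9→b13/s1 MISS; vc=[15]
#3 0xf9→b15/s1 VC-HIT; vc=[13]
#4 0xfd→b15/s1 L1-HIT; vc=[13]
#5 0xf9→b15/s1 L1-HIT; vc=[13]
#6 0xd2→b13/s1 VC-HIT; vc=[15]
#7 0xd8→b13/s1 L1-HIT; vc=[15]
#8 0xf2→b15/s1 VC-HIT; vc=[13]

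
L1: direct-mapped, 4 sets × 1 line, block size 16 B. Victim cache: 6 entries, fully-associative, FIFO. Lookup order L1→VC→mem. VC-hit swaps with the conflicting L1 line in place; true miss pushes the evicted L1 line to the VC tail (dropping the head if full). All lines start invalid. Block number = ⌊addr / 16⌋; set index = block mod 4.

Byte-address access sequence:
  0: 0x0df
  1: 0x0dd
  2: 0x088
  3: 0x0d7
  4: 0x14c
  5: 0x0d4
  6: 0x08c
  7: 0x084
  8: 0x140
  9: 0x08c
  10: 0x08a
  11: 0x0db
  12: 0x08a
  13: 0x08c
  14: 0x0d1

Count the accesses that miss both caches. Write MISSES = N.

#0 0xdf→b13/s1 MISS; vc=[]
#1 0xdd→b13/s1 L1-HIT; vc=[]
#2 0x88→b8/s0 MISS; vc=[]
#3 0xd7→b13/s1 L1-HIT; vc=[]
#4 0x14c→b20/s0 MISS; vc=[8]
#5 0xd4→b13/s1 L1-HIT; vc=[8]
#6 0x8c→b8/s0 VC-HIT; vc=[20]
#7 0x84→b8/s0 L1-HIT; vc=[20]
#8 0x140→b20/s0 VC-HIT; vc=[8]
#9 0x8c→b8/s0 VC-HIT; vc=[20]
#10 0x8a→b8/s0 L1-HIT; vc=[20]
#11 0xdb→b13/s1 L1-HIT; vc=[20]
#12 0x8a→b8/s0 L1-HIT; vc=[20]
#13 0x8c→b8/s0 L1-HIT; vc=[20]
#14 0xd1→b13/s1 L1-HIT; vc=[20]

MISSES = 3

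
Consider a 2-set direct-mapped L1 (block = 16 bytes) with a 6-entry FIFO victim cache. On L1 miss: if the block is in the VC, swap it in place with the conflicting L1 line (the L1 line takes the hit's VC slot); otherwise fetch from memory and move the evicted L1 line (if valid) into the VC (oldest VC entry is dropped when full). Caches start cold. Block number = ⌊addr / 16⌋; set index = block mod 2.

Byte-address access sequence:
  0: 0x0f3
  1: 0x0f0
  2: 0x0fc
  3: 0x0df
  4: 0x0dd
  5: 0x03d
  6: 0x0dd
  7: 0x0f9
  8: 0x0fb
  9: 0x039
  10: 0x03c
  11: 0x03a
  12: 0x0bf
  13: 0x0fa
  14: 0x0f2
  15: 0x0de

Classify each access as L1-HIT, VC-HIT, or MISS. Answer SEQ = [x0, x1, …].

0: 0xf3 (blk 15, set 1) → MISS  vc=[]
1: 0xf0 (blk 15, set 1) → L1-HIT  vc=[]
2: 0xfc (blk 15, set 1) → L1-HIT  vc=[]
3: 0xdf (blk 13, set 1) → MISS  vc=[15]
4: 0xdd (blk 13, set 1) → L1-HIT  vc=[15]
5: 0x3d (blk 3, set 1) → MISS  vc=[15, 13]
6: 0xdd (blk 13, set 1) → VC-HIT  vc=[15, 3]
7: 0xf9 (blk 15, set 1) → VC-HIT  vc=[13, 3]
8: 0xfb (blk 15, set 1) → L1-HIT  vc=[13, 3]
9: 0x39 (blk 3, set 1) → VC-HIT  vc=[13, 15]
10: 0x3c (blk 3, set 1) → L1-HIT  vc=[13, 15]
11: 0x3a (blk 3, set 1) → L1-HIT  vc=[13, 15]
12: 0xbf (blk 11, set 1) → MISS  vc=[13, 15, 3]
13: 0xfa (blk 15, set 1) → VC-HIT  vc=[13, 11, 3]
14: 0xf2 (blk 15, set 1) → L1-HIT  vc=[13, 11, 3]
15: 0xde (blk 13, set 1) → VC-HIT  vc=[15, 11, 3]

SEQ = [MISS, L1-HIT, L1-HIT, MISS, L1-HIT, MISS, VC-HIT, VC-HIT, L1-HIT, VC-HIT, L1-HIT, L1-HIT, MISS, VC-HIT, L1-HIT, VC-HIT]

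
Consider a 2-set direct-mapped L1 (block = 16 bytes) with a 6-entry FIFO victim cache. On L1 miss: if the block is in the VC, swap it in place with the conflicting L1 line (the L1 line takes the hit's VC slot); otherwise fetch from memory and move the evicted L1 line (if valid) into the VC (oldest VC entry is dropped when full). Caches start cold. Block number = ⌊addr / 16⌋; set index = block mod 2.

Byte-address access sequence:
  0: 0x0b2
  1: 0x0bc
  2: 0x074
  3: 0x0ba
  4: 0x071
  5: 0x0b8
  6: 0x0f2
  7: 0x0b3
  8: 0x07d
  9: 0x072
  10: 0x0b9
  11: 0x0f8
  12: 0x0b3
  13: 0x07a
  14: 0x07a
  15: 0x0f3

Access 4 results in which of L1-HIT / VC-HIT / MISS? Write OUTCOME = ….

  [0] addr=0xb2 blk=11 s=1: MISS | VC []
  [1] addr=0xbc blk=11 s=1: L1-HIT | VC []
  [2] addr=0x74 blk=7 s=1: MISS | VC [11]
  [3] addr=0xba blk=11 s=1: VC-HIT | VC [7]
  [4] addr=0x71 blk=7 s=1: VC-HIT | VC [11]
  [5] addr=0xb8 blk=11 s=1: VC-HIT | VC [7]
  [6] addr=0xf2 blk=15 s=1: MISS | VC [7, 11]
  [7] addr=0xb3 blk=11 s=1: VC-HIT | VC [7, 15]
  [8] addr=0x7d blk=7 s=1: VC-HIT | VC [11, 15]
  [9] addr=0x72 blk=7 s=1: L1-HIT | VC [11, 15]
  [10] addr=0xb9 blk=11 s=1: VC-HIT | VC [7, 15]
  [11] addr=0xf8 blk=15 s=1: VC-HIT | VC [7, 11]
  [12] addr=0xb3 blk=11 s=1: VC-HIT | VC [7, 15]
  [13] addr=0x7a blk=7 s=1: VC-HIT | VC [11, 15]
  [14] addr=0x7a blk=7 s=1: L1-HIT | VC [11, 15]
  [15] addr=0xf3 blk=15 s=1: VC-HIT | VC [11, 7]

OUTCOME = VC-HIT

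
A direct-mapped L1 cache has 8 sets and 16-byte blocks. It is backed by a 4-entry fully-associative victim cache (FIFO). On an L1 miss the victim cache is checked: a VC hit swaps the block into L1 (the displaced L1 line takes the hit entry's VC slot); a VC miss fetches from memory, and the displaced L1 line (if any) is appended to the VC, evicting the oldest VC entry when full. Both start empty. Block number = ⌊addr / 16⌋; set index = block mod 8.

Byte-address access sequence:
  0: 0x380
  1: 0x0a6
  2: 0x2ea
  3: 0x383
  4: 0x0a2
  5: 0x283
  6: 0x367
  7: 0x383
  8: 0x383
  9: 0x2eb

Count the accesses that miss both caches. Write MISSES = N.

MISSES = 5

0: 0x380 (blk 56, set 0) → MISS  vc=[]
1: 0xa6 (blk 10, set 2) → MISS  vc=[]
2: 0x2ea (blk 46, set 6) → MISS  vc=[]
3: 0x383 (blk 56, set 0) → L1-HIT  vc=[]
4: 0xa2 (blk 10, set 2) → L1-HIT  vc=[]
5: 0x283 (blk 40, set 0) → MISS  vc=[56]
6: 0x367 (blk 54, set 6) → MISS  vc=[56, 46]
7: 0x383 (blk 56, set 0) → VC-HIT  vc=[40, 46]
8: 0x383 (blk 56, set 0) → L1-HIT  vc=[40, 46]
9: 0x2eb (blk 46, set 6) → VC-HIT  vc=[40, 54]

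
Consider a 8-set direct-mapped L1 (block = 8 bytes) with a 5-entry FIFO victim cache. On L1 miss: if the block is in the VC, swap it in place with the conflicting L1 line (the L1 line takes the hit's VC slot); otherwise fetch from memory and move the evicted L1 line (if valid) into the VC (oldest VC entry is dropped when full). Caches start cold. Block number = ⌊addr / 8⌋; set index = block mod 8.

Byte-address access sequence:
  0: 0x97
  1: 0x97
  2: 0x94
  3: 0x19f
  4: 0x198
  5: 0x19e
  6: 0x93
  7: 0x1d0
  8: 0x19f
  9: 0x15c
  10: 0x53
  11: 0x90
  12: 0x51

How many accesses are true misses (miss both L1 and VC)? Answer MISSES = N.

0: 0x97 (blk 18, set 2) → MISS  vc=[]
1: 0x97 (blk 18, set 2) → L1-HIT  vc=[]
2: 0x94 (blk 18, set 2) → L1-HIT  vc=[]
3: 0x19f (blk 51, set 3) → MISS  vc=[]
4: 0x198 (blk 51, set 3) → L1-HIT  vc=[]
5: 0x19e (blk 51, set 3) → L1-HIT  vc=[]
6: 0x93 (blk 18, set 2) → L1-HIT  vc=[]
7: 0x1d0 (blk 58, set 2) → MISS  vc=[18]
8: 0x19f (blk 51, set 3) → L1-HIT  vc=[18]
9: 0x15c (blk 43, set 3) → MISS  vc=[18, 51]
10: 0x53 (blk 10, set 2) → MISS  vc=[18, 51, 58]
11: 0x90 (blk 18, set 2) → VC-HIT  vc=[10, 51, 58]
12: 0x51 (blk 10, set 2) → VC-HIT  vc=[18, 51, 58]

MISSES = 5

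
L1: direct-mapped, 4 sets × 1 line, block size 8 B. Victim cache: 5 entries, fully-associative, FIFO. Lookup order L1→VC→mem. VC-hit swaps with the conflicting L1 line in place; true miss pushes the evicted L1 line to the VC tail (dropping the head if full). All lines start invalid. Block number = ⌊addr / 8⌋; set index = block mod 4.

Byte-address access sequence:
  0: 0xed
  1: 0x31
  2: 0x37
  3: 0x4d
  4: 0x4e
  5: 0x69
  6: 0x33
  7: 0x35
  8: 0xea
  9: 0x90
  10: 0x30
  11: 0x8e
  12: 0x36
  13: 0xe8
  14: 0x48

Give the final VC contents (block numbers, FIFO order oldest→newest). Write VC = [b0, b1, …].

  [0] addr=0xed blk=29 s=1: MISS | VC []
  [1] addr=0x31 blk=6 s=2: MISS | VC []
  [2] addr=0x37 blk=6 s=2: L1-HIT | VC []
  [3] addr=0x4d blk=9 s=1: MISS | VC [29]
  [4] addr=0x4e blk=9 s=1: L1-HIT | VC [29]
  [5] addr=0x69 blk=13 s=1: MISS | VC [29, 9]
  [6] addr=0x33 blk=6 s=2: L1-HIT | VC [29, 9]
  [7] addr=0x35 blk=6 s=2: L1-HIT | VC [29, 9]
  [8] addr=0xea blk=29 s=1: VC-HIT | VC [13, 9]
  [9] addr=0x90 blk=18 s=2: MISS | VC [13, 9, 6]
  [10] addr=0x30 blk=6 s=2: VC-HIT | VC [13, 9, 18]
  [11] addr=0x8e blk=17 s=1: MISS | VC [13, 9, 18, 29]
  [12] addr=0x36 blk=6 s=2: L1-HIT | VC [13, 9, 18, 29]
  [13] addr=0xe8 blk=29 s=1: VC-HIT | VC [13, 9, 18, 17]
  [14] addr=0x48 blk=9 s=1: VC-HIT | VC [13, 29, 18, 17]

VC = [13, 29, 18, 17]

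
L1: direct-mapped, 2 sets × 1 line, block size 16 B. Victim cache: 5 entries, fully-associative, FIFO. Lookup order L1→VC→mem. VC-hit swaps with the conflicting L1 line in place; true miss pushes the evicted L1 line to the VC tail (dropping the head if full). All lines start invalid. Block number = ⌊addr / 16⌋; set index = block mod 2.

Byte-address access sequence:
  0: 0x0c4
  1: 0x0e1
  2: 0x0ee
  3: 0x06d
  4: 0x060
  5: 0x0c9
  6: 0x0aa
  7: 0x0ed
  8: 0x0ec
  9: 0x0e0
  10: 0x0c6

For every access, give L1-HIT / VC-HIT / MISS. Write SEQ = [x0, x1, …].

0: 0xc4 (blk 12, set 0) → MISS  vc=[]
1: 0xe1 (blk 14, set 0) → MISS  vc=[12]
2: 0xee (blk 14, set 0) → L1-HIT  vc=[12]
3: 0x6d (blk 6, set 0) → MISS  vc=[12, 14]
4: 0x60 (blk 6, set 0) → L1-HIT  vc=[12, 14]
5: 0xc9 (blk 12, set 0) → VC-HIT  vc=[6, 14]
6: 0xaa (blk 10, set 0) → MISS  vc=[6, 14, 12]
7: 0xed (blk 14, set 0) → VC-HIT  vc=[6, 10, 12]
8: 0xec (blk 14, set 0) → L1-HIT  vc=[6, 10, 12]
9: 0xe0 (blk 14, set 0) → L1-HIT  vc=[6, 10, 12]
10: 0xc6 (blk 12, set 0) → VC-HIT  vc=[6, 10, 14]

SEQ = [MISS, MISS, L1-HIT, MISS, L1-HIT, VC-HIT, MISS, VC-HIT, L1-HIT, L1-HIT, VC-HIT]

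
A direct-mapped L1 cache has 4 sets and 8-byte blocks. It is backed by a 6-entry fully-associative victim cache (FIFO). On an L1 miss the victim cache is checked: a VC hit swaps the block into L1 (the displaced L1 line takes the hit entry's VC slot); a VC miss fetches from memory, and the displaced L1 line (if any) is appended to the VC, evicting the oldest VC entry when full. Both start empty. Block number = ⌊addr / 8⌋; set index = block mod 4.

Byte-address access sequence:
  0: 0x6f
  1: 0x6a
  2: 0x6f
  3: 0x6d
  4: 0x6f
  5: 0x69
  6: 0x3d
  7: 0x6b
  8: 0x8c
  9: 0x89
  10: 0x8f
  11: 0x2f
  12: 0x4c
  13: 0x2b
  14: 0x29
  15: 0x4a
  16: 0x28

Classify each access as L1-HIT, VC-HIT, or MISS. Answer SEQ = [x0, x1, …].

SEQ = [MISS, L1-HIT, L1-HIT, L1-HIT, L1-HIT, L1-HIT, MISS, L1-HIT, MISS, L1-HIT, L1-HIT, MISS, MISS, VC-HIT, L1-HIT, VC-HIT, VC-HIT]

  [0] addr=0x6f blk=13 s=1: MISS | VC []
  [1] addr=0x6a blk=13 s=1: L1-HIT | VC []
  [2] addr=0x6f blk=13 s=1: L1-HIT | VC []
  [3] addr=0x6d blk=13 s=1: L1-HIT | VC []
  [4] addr=0x6f blk=13 s=1: L1-HIT | VC []
  [5] addr=0x69 blk=13 s=1: L1-HIT | VC []
  [6] addr=0x3d blk=7 s=3: MISS | VC []
  [7] addr=0x6b blk=13 s=1: L1-HIT | VC []
  [8] addr=0x8c blk=17 s=1: MISS | VC [13]
  [9] addr=0x89 blk=17 s=1: L1-HIT | VC [13]
  [10] addr=0x8f blk=17 s=1: L1-HIT | VC [13]
  [11] addr=0x2f blk=5 s=1: MISS | VC [13, 17]
  [12] addr=0x4c blk=9 s=1: MISS | VC [13, 17, 5]
  [13] addr=0x2b blk=5 s=1: VC-HIT | VC [13, 17, 9]
  [14] addr=0x29 blk=5 s=1: L1-HIT | VC [13, 17, 9]
  [15] addr=0x4a blk=9 s=1: VC-HIT | VC [13, 17, 5]
  [16] addr=0x28 blk=5 s=1: VC-HIT | VC [13, 17, 9]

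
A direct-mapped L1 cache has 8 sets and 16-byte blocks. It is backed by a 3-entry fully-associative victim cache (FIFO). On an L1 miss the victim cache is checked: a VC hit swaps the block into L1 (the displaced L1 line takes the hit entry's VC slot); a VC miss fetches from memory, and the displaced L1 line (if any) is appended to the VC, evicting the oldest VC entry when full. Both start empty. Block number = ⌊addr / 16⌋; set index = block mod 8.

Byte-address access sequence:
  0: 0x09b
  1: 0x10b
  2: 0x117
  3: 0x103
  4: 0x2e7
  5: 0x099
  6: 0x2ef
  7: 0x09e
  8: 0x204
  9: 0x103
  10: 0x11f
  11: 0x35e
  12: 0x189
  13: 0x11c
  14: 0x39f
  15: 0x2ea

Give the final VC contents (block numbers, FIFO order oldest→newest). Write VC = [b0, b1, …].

VC = [32, 16, 17]

0: 0x9b (blk 9, set 1) → MISS  vc=[]
1: 0x10b (blk 16, set 0) → MISS  vc=[]
2: 0x117 (blk 17, set 1) → MISS  vc=[9]
3: 0x103 (blk 16, set 0) → L1-HIT  vc=[9]
4: 0x2e7 (blk 46, set 6) → MISS  vc=[9]
5: 0x99 (blk 9, set 1) → VC-HIT  vc=[17]
6: 0x2ef (blk 46, set 6) → L1-HIT  vc=[17]
7: 0x9e (blk 9, set 1) → L1-HIT  vc=[17]
8: 0x204 (blk 32, set 0) → MISS  vc=[17, 16]
9: 0x103 (blk 16, set 0) → VC-HIT  vc=[17, 32]
10: 0x11f (blk 17, set 1) → VC-HIT  vc=[9, 32]
11: 0x35e (blk 53, set 5) → MISS  vc=[9, 32]
12: 0x189 (blk 24, set 0) → MISS  vc=[9, 32, 16]
13: 0x11c (blk 17, set 1) → L1-HIT  vc=[9, 32, 16]
14: 0x39f (blk 57, set 1) → MISS  vc=[32, 16, 17]
15: 0x2ea (blk 46, set 6) → L1-HIT  vc=[32, 16, 17]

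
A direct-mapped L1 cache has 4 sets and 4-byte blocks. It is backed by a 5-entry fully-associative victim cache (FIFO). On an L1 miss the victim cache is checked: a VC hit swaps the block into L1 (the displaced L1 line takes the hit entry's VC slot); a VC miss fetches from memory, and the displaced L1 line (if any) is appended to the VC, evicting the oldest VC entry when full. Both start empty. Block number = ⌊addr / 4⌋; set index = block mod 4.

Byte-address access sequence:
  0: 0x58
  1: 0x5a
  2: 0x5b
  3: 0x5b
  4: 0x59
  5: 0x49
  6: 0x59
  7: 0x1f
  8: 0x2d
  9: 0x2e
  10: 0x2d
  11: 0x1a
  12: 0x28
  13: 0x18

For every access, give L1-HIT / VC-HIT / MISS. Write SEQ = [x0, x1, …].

#0 0x58→b22/s2 MISS; vc=[]
#1 0x5a→b22/s2 L1-HIT; vc=[]
#2 0x5b→b22/s2 L1-HIT; vc=[]
#3 0x5b→b22/s2 L1-HIT; vc=[]
#4 0x59→b22/s2 L1-HIT; vc=[]
#5 0x49→b18/s2 MISS; vc=[22]
#6 0x59→b22/s2 VC-HIT; vc=[18]
#7 0x1f→b7/s3 MISS; vc=[18]
#8 0x2d→b11/s3 MISS; vc=[18,7]
#9 0x2e→b11/s3 L1-HIT; vc=[18,7]
#10 0x2d→b11/s3 L1-HIT; vc=[18,7]
#11 0x1a→b6/s2 MISS; vc=[18,7,22]
#12 0x28→b10/s2 MISS; vc=[18,7,22,6]
#13 0x18→b6/s2 VC-HIT; vc=[18,7,22,10]

SEQ = [MISS, L1-HIT, L1-HIT, L1-HIT, L1-HIT, MISS, VC-HIT, MISS, MISS, L1-HIT, L1-HIT, MISS, MISS, VC-HIT]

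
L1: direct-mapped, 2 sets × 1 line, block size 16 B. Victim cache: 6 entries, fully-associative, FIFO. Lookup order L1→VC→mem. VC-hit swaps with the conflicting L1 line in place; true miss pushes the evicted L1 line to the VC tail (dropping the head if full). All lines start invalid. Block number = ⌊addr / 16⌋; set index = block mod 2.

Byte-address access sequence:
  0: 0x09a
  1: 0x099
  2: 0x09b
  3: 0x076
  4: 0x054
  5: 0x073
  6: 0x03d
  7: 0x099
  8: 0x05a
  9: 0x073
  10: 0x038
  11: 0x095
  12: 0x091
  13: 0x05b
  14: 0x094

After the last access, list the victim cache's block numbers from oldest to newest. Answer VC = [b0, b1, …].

0: 0x9a (blk 9, set 1) → MISS  vc=[]
1: 0x99 (blk 9, set 1) → L1-HIT  vc=[]
2: 0x9b (blk 9, set 1) → L1-HIT  vc=[]
3: 0x76 (blk 7, set 1) → MISS  vc=[9]
4: 0x54 (blk 5, set 1) → MISS  vc=[9, 7]
5: 0x73 (blk 7, set 1) → VC-HIT  vc=[9, 5]
6: 0x3d (blk 3, set 1) → MISS  vc=[9, 5, 7]
7: 0x99 (blk 9, set 1) → VC-HIT  vc=[3, 5, 7]
8: 0x5a (blk 5, set 1) → VC-HIT  vc=[3, 9, 7]
9: 0x73 (blk 7, set 1) → VC-HIT  vc=[3, 9, 5]
10: 0x38 (blk 3, set 1) → VC-HIT  vc=[7, 9, 5]
11: 0x95 (blk 9, set 1) → VC-HIT  vc=[7, 3, 5]
12: 0x91 (blk 9, set 1) → L1-HIT  vc=[7, 3, 5]
13: 0x5b (blk 5, set 1) → VC-HIT  vc=[7, 3, 9]
14: 0x94 (blk 9, set 1) → VC-HIT  vc=[7, 3, 5]

VC = [7, 3, 5]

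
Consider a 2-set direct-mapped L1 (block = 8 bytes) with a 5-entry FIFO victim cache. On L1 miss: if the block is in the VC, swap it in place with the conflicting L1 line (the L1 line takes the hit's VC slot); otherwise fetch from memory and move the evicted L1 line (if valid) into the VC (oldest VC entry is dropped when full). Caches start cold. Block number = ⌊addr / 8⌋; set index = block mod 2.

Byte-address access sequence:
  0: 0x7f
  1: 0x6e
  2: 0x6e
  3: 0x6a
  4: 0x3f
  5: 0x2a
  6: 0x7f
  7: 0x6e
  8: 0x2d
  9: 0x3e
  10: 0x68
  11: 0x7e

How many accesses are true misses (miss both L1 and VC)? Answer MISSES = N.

MISSES = 4

0: 0x7f (blk 15, set 1) → MISS  vc=[]
1: 0x6e (blk 13, set 1) → MISS  vc=[15]
2: 0x6e (blk 13, set 1) → L1-HIT  vc=[15]
3: 0x6a (blk 13, set 1) → L1-HIT  vc=[15]
4: 0x3f (blk 7, set 1) → MISS  vc=[15, 13]
5: 0x2a (blk 5, set 1) → MISS  vc=[15, 13, 7]
6: 0x7f (blk 15, set 1) → VC-HIT  vc=[5, 13, 7]
7: 0x6e (blk 13, set 1) → VC-HIT  vc=[5, 15, 7]
8: 0x2d (blk 5, set 1) → VC-HIT  vc=[13, 15, 7]
9: 0x3e (blk 7, set 1) → VC-HIT  vc=[13, 15, 5]
10: 0x68 (blk 13, set 1) → VC-HIT  vc=[7, 15, 5]
11: 0x7e (blk 15, set 1) → VC-HIT  vc=[7, 13, 5]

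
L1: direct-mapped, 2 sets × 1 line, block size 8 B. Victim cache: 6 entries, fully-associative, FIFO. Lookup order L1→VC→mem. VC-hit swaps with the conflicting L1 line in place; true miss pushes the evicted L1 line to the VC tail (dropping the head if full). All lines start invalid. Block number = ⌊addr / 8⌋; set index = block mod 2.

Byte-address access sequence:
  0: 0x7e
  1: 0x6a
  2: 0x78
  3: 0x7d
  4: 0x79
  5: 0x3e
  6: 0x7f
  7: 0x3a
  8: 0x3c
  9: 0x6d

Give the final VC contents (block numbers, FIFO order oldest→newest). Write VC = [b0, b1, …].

VC = [7, 15]

#0 0x7e→b15/s1 MISS; vc=[]
#1 0x6a→b13/s1 MISS; vc=[15]
#2 0x78→b15/s1 VC-HIT; vc=[13]
#3 0x7d→b15/s1 L1-HIT; vc=[13]
#4 0x79→b15/s1 L1-HIT; vc=[13]
#5 0x3e→b7/s1 MISS; vc=[13,15]
#6 0x7f→b15/s1 VC-HIT; vc=[13,7]
#7 0x3a→b7/s1 VC-HIT; vc=[13,15]
#8 0x3c→b7/s1 L1-HIT; vc=[13,15]
#9 0x6d→b13/s1 VC-HIT; vc=[7,15]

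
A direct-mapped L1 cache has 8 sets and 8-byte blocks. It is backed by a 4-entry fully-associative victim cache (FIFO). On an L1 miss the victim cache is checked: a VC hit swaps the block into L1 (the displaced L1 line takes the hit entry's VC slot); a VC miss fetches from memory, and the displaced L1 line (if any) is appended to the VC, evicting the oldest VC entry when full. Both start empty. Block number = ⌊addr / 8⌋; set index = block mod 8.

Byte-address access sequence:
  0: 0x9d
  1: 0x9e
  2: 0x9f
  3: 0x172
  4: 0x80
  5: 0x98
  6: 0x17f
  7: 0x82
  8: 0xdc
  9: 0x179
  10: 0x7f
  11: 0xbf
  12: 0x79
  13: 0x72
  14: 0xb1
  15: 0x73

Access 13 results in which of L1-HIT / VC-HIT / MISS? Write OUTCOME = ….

  [0] addr=0x9d blk=19 s=3: MISS | VC []
  [1] addr=0x9e blk=19 s=3: L1-HIT | VC []
  [2] addr=0x9f blk=19 s=3: L1-HIT | VC []
  [3] addr=0x172 blk=46 s=6: MISS | VC []
  [4] addr=0x80 blk=16 s=0: MISS | VC []
  [5] addr=0x98 blk=19 s=3: L1-HIT | VC []
  [6] addr=0x17f blk=47 s=7: MISS | VC []
  [7] addr=0x82 blk=16 s=0: L1-HIT | VC []
  [8] addr=0xdc blk=27 s=3: MISS | VC [19]
  [9] addr=0x179 blk=47 s=7: L1-HIT | VC [19]
  [10] addr=0x7f blk=15 s=7: MISS | VC [19, 47]
  [11] addr=0xbf blk=23 s=7: MISS | VC [19, 47, 15]
  [12] addr=0x79 blk=15 s=7: VC-HIT | VC [19, 47, 23]
  [13] addr=0x72 blk=14 s=6: MISS | VC [19, 47, 23, 46]
  [14] addr=0xb1 blk=22 s=6: MISS | VC [47, 23, 46, 14]
  [15] addr=0x73 blk=14 s=6: VC-HIT | VC [47, 23, 46, 22]

OUTCOME = MISS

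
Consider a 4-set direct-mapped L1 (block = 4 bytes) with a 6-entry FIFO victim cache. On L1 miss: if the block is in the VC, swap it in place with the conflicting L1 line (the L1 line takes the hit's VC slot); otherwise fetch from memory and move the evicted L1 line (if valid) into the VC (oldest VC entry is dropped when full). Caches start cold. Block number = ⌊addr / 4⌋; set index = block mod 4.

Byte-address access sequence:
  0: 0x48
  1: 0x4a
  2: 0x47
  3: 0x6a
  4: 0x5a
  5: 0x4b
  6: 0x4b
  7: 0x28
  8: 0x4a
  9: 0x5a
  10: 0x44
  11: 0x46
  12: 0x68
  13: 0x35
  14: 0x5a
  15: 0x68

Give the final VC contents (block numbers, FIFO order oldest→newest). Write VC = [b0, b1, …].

  [0] addr=0x48 blk=18 s=2: MISS | VC []
  [1] addr=0x4a blk=18 s=2: L1-HIT | VC []
  [2] addr=0x47 blk=17 s=1: MISS | VC []
  [3] addr=0x6a blk=26 s=2: MISS | VC [18]
  [4] addr=0x5a blk=22 s=2: MISS | VC [18, 26]
  [5] addr=0x4b blk=18 s=2: VC-HIT | VC [22, 26]
  [6] addr=0x4b blk=18 s=2: L1-HIT | VC [22, 26]
  [7] addr=0x28 blk=10 s=2: MISS | VC [22, 26, 18]
  [8] addr=0x4a blk=18 s=2: VC-HIT | VC [22, 26, 10]
  [9] addr=0x5a blk=22 s=2: VC-HIT | VC [18, 26, 10]
  [10] addr=0x44 blk=17 s=1: L1-HIT | VC [18, 26, 10]
  [11] addr=0x46 blk=17 s=1: L1-HIT | VC [18, 26, 10]
  [12] addr=0x68 blk=26 s=2: VC-HIT | VC [18, 22, 10]
  [13] addr=0x35 blk=13 s=1: MISS | VC [18, 22, 10, 17]
  [14] addr=0x5a blk=22 s=2: VC-HIT | VC [18, 26, 10, 17]
  [15] addr=0x68 blk=26 s=2: VC-HIT | VC [18, 22, 10, 17]

VC = [18, 22, 10, 17]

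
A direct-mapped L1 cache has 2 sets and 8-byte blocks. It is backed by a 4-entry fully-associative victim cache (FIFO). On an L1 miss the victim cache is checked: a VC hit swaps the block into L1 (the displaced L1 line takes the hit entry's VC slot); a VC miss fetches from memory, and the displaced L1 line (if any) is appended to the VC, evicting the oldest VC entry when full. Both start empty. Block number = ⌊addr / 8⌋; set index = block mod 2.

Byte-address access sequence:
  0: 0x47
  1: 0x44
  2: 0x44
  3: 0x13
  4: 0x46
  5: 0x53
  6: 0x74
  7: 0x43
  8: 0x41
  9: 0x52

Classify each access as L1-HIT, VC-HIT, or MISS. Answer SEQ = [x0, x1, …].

#0 0x47→b8/s0 MISS; vc=[]
#1 0x44→b8/s0 L1-HIT; vc=[]
#2 0x44→b8/s0 L1-HIT; vc=[]
#3 0x13→b2/s0 MISS; vc=[8]
#4 0x46→b8/s0 VC-HIT; vc=[2]
#5 0x53→b10/s0 MISS; vc=[2,8]
#6 0x74→b14/s0 MISS; vc=[2,8,10]
#7 0x43→b8/s0 VC-HIT; vc=[2,14,10]
#8 0x41→b8/s0 L1-HIT; vc=[2,14,10]
#9 0x52→b10/s0 VC-HIT; vc=[2,14,8]

SEQ = [MISS, L1-HIT, L1-HIT, MISS, VC-HIT, MISS, MISS, VC-HIT, L1-HIT, VC-HIT]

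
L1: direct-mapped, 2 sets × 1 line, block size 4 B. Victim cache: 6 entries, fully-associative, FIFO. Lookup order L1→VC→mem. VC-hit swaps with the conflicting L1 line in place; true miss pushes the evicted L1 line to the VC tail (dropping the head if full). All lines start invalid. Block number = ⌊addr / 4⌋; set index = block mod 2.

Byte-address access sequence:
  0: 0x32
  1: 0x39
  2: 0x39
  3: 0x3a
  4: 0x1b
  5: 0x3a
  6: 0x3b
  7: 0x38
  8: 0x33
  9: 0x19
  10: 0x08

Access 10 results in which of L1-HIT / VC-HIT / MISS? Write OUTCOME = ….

OUTCOME = MISS

#0 0x32→b12/s0 MISS; vc=[]
#1 0x39→b14/s0 MISS; vc=[12]
#2 0x39→b14/s0 L1-HIT; vc=[12]
#3 0x3a→b14/s0 L1-HIT; vc=[12]
#4 0x1b→b6/s0 MISS; vc=[12,14]
#5 0x3a→b14/s0 VC-HIT; vc=[12,6]
#6 0x3b→b14/s0 L1-HIT; vc=[12,6]
#7 0x38→b14/s0 L1-HIT; vc=[12,6]
#8 0x33→b12/s0 VC-HIT; vc=[14,6]
#9 0x19→b6/s0 VC-HIT; vc=[14,12]
#10 0x8→b2/s0 MISS; vc=[14,12,6]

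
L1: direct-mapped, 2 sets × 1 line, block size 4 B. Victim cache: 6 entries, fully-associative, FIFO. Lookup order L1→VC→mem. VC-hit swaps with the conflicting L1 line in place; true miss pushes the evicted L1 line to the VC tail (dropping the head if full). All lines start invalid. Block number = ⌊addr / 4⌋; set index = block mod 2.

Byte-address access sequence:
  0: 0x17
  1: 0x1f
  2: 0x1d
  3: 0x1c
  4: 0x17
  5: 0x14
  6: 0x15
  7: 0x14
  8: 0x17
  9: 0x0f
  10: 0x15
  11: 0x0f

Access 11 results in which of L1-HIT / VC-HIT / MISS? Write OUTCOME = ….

OUTCOME = VC-HIT

0: 0x17 (blk 5, set 1) → MISS  vc=[]
1: 0x1f (blk 7, set 1) → MISS  vc=[5]
2: 0x1d (blk 7, set 1) → L1-HIT  vc=[5]
3: 0x1c (blk 7, set 1) → L1-HIT  vc=[5]
4: 0x17 (blk 5, set 1) → VC-HIT  vc=[7]
5: 0x14 (blk 5, set 1) → L1-HIT  vc=[7]
6: 0x15 (blk 5, set 1) → L1-HIT  vc=[7]
7: 0x14 (blk 5, set 1) → L1-HIT  vc=[7]
8: 0x17 (blk 5, set 1) → L1-HIT  vc=[7]
9: 0xf (blk 3, set 1) → MISS  vc=[7, 5]
10: 0x15 (blk 5, set 1) → VC-HIT  vc=[7, 3]
11: 0xf (blk 3, set 1) → VC-HIT  vc=[7, 5]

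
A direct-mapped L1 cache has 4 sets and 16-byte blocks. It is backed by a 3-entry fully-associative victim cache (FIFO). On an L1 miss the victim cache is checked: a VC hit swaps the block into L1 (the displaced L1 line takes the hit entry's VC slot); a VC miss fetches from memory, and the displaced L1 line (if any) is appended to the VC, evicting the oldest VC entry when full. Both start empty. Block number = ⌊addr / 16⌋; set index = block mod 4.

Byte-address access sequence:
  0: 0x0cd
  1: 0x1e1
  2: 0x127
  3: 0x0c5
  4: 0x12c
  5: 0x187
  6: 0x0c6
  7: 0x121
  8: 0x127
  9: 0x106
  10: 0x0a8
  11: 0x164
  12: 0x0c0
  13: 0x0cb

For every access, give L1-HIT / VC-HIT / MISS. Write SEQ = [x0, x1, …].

SEQ = [MISS, MISS, MISS, L1-HIT, L1-HIT, MISS, VC-HIT, L1-HIT, L1-HIT, MISS, MISS, MISS, VC-HIT, L1-HIT]

0: 0xcd (blk 12, set 0) → MISS  vc=[]
1: 0x1e1 (blk 30, set 2) → MISS  vc=[]
2: 0x127 (blk 18, set 2) → MISS  vc=[30]
3: 0xc5 (blk 12, set 0) → L1-HIT  vc=[30]
4: 0x12c (blk 18, set 2) → L1-HIT  vc=[30]
5: 0x187 (blk 24, set 0) → MISS  vc=[30, 12]
6: 0xc6 (blk 12, set 0) → VC-HIT  vc=[30, 24]
7: 0x121 (blk 18, set 2) → L1-HIT  vc=[30, 24]
8: 0x127 (blk 18, set 2) → L1-HIT  vc=[30, 24]
9: 0x106 (blk 16, set 0) → MISS  vc=[30, 24, 12]
10: 0xa8 (blk 10, set 2) → MISS  vc=[24, 12, 18]
11: 0x164 (blk 22, set 2) → MISS  vc=[12, 18, 10]
12: 0xc0 (blk 12, set 0) → VC-HIT  vc=[16, 18, 10]
13: 0xcb (blk 12, set 0) → L1-HIT  vc=[16, 18, 10]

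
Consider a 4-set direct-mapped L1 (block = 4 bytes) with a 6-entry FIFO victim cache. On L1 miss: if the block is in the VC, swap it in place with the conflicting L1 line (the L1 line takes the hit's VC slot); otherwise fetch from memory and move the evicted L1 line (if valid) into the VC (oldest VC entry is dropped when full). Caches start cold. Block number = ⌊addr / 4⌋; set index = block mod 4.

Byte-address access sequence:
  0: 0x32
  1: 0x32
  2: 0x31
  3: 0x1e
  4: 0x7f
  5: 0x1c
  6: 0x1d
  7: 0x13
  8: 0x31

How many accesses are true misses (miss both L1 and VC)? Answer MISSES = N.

MISSES = 4

0: 0x32 (blk 12, set 0) → MISS  vc=[]
1: 0x32 (blk 12, set 0) → L1-HIT  vc=[]
2: 0x31 (blk 12, set 0) → L1-HIT  vc=[]
3: 0x1e (blk 7, set 3) → MISS  vc=[]
4: 0x7f (blk 31, set 3) → MISS  vc=[7]
5: 0x1c (blk 7, set 3) → VC-HIT  vc=[31]
6: 0x1d (blk 7, set 3) → L1-HIT  vc=[31]
7: 0x13 (blk 4, set 0) → MISS  vc=[31, 12]
8: 0x31 (blk 12, set 0) → VC-HIT  vc=[31, 4]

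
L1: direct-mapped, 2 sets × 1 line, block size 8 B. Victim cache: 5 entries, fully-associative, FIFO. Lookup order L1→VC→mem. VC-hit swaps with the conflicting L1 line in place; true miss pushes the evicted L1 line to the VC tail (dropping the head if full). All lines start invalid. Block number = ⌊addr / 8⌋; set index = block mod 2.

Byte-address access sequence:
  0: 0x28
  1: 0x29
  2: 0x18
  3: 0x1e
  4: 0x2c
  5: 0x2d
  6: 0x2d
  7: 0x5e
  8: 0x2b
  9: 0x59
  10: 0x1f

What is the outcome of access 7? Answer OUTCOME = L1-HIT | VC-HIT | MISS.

OUTCOME = MISS

0: 0x28 (blk 5, set 1) → MISS  vc=[]
1: 0x29 (blk 5, set 1) → L1-HIT  vc=[]
2: 0x18 (blk 3, set 1) → MISS  vc=[5]
3: 0x1e (blk 3, set 1) → L1-HIT  vc=[5]
4: 0x2c (blk 5, set 1) → VC-HIT  vc=[3]
5: 0x2d (blk 5, set 1) → L1-HIT  vc=[3]
6: 0x2d (blk 5, set 1) → L1-HIT  vc=[3]
7: 0x5e (blk 11, set 1) → MISS  vc=[3, 5]
8: 0x2b (blk 5, set 1) → VC-HIT  vc=[3, 11]
9: 0x59 (blk 11, set 1) → VC-HIT  vc=[3, 5]
10: 0x1f (blk 3, set 1) → VC-HIT  vc=[11, 5]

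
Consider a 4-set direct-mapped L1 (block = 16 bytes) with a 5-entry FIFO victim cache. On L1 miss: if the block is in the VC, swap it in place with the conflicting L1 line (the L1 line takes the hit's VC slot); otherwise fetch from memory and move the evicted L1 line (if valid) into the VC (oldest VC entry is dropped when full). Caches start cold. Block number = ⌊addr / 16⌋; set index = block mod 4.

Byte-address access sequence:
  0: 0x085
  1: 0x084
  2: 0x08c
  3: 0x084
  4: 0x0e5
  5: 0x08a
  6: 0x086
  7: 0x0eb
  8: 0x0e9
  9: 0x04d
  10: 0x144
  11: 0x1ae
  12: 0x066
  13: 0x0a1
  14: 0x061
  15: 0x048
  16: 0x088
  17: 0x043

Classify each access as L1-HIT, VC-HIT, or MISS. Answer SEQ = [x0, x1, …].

SEQ = [MISS, L1-HIT, L1-HIT, L1-HIT, MISS, L1-HIT, L1-HIT, L1-HIT, L1-HIT, MISS, MISS, MISS, MISS, MISS, VC-HIT, VC-HIT, VC-HIT, VC-HIT]

#0 0x85→b8/s0 MISS; vc=[]
#1 0x84→b8/s0 L1-HIT; vc=[]
#2 0x8c→b8/s0 L1-HIT; vc=[]
#3 0x84→b8/s0 L1-HIT; vc=[]
#4 0xe5→b14/s2 MISS; vc=[]
#5 0x8a→b8/s0 L1-HIT; vc=[]
#6 0x86→b8/s0 L1-HIT; vc=[]
#7 0xeb→b14/s2 L1-HIT; vc=[]
#8 0xe9→b14/s2 L1-HIT; vc=[]
#9 0x4d→b4/s0 MISS; vc=[8]
#10 0x144→b20/s0 MISS; vc=[8,4]
#11 0x1ae→b26/s2 MISS; vc=[8,4,14]
#12 0x66→b6/s2 MISS; vc=[8,4,14,26]
#13 0xa1→b10/s2 MISS; vc=[8,4,14,26,6]
#14 0x61→b6/s2 VC-HIT; vc=[8,4,14,26,10]
#15 0x48→b4/s0 VC-HIT; vc=[8,20,14,26,10]
#16 0x88→b8/s0 VC-HIT; vc=[4,20,14,26,10]
#17 0x43→b4/s0 VC-HIT; vc=[8,20,14,26,10]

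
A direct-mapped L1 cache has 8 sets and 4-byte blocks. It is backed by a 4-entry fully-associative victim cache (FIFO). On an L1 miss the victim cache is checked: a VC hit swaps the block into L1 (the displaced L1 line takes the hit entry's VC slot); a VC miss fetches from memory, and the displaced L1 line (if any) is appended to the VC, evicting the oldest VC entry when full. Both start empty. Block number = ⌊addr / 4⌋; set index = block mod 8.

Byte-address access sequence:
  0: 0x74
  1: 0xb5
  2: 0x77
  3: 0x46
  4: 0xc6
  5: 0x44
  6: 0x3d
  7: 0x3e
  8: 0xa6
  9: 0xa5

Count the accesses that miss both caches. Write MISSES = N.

  [0] addr=0x74 blk=29 s=5: MISS | VC []
  [1] addr=0xb5 blk=45 s=5: MISS | VC [29]
  [2] addr=0x77 blk=29 s=5: VC-HIT | VC [45]
  [3] addr=0x46 blk=17 s=1: MISS | VC [45]
  [4] addr=0xc6 blk=49 s=1: MISS | VC [45, 17]
  [5] addr=0x44 blk=17 s=1: VC-HIT | VC [45, 49]
  [6] addr=0x3d blk=15 s=7: MISS | VC [45, 49]
  [7] addr=0x3e blk=15 s=7: L1-HIT | VC [45, 49]
  [8] addr=0xa6 blk=41 s=1: MISS | VC [45, 49, 17]
  [9] addr=0xa5 blk=41 s=1: L1-HIT | VC [45, 49, 17]

MISSES = 6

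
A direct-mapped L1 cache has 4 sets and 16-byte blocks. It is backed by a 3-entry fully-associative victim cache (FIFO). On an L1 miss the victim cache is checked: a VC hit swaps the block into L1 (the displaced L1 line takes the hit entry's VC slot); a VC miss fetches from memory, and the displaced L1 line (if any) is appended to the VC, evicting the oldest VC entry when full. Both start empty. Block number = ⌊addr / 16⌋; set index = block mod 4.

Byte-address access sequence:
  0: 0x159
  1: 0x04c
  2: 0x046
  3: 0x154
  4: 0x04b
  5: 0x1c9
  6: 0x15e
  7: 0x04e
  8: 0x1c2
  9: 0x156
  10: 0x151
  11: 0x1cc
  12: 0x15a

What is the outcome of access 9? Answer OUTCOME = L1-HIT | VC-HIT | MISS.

0: 0x159 (blk 21, set 1) → MISS  vc=[]
1: 0x4c (blk 4, set 0) → MISS  vc=[]
2: 0x46 (blk 4, set 0) → L1-HIT  vc=[]
3: 0x154 (blk 21, set 1) → L1-HIT  vc=[]
4: 0x4b (blk 4, set 0) → L1-HIT  vc=[]
5: 0x1c9 (blk 28, set 0) → MISS  vc=[4]
6: 0x15e (blk 21, set 1) → L1-HIT  vc=[4]
7: 0x4e (blk 4, set 0) → VC-HIT  vc=[28]
8: 0x1c2 (blk 28, set 0) → VC-HIT  vc=[4]
9: 0x156 (blk 21, set 1) → L1-HIT  vc=[4]
10: 0x151 (blk 21, set 1) → L1-HIT  vc=[4]
11: 0x1cc (blk 28, set 0) → L1-HIT  vc=[4]
12: 0x15a (blk 21, set 1) → L1-HIT  vc=[4]

OUTCOME = L1-HIT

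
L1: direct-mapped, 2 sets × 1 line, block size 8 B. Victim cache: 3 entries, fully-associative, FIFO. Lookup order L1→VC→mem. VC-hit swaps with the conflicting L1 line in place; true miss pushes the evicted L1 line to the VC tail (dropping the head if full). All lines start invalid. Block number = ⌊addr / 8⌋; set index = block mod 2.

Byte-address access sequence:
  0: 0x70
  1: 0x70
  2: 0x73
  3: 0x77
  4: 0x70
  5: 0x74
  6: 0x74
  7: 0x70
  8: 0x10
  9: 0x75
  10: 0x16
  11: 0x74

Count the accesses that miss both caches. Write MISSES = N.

0: 0x70 (blk 14, set 0) → MISS  vc=[]
1: 0x70 (blk 14, set 0) → L1-HIT  vc=[]
2: 0x73 (blk 14, set 0) → L1-HIT  vc=[]
3: 0x77 (blk 14, set 0) → L1-HIT  vc=[]
4: 0x70 (blk 14, set 0) → L1-HIT  vc=[]
5: 0x74 (blk 14, set 0) → L1-HIT  vc=[]
6: 0x74 (blk 14, set 0) → L1-HIT  vc=[]
7: 0x70 (blk 14, set 0) → L1-HIT  vc=[]
8: 0x10 (blk 2, set 0) → MISS  vc=[14]
9: 0x75 (blk 14, set 0) → VC-HIT  vc=[2]
10: 0x16 (blk 2, set 0) → VC-HIT  vc=[14]
11: 0x74 (blk 14, set 0) → VC-HIT  vc=[2]

MISSES = 2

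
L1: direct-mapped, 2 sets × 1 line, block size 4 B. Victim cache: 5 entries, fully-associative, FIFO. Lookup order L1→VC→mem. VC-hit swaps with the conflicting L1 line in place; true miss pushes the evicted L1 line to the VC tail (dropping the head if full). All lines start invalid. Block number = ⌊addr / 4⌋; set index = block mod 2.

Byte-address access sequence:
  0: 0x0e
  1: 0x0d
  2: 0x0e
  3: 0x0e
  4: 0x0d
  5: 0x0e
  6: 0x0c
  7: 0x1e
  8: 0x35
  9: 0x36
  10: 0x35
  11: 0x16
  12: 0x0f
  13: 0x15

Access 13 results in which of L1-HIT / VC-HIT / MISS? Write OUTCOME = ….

0: 0xe (blk 3, set 1) → MISS  vc=[]
1: 0xd (blk 3, set 1) → L1-HIT  vc=[]
2: 0xe (blk 3, set 1) → L1-HIT  vc=[]
3: 0xe (blk 3, set 1) → L1-HIT  vc=[]
4: 0xd (blk 3, set 1) → L1-HIT  vc=[]
5: 0xe (blk 3, set 1) → L1-HIT  vc=[]
6: 0xc (blk 3, set 1) → L1-HIT  vc=[]
7: 0x1e (blk 7, set 1) → MISS  vc=[3]
8: 0x35 (blk 13, set 1) → MISS  vc=[3, 7]
9: 0x36 (blk 13, set 1) → L1-HIT  vc=[3, 7]
10: 0x35 (blk 13, set 1) → L1-HIT  vc=[3, 7]
11: 0x16 (blk 5, set 1) → MISS  vc=[3, 7, 13]
12: 0xf (blk 3, set 1) → VC-HIT  vc=[5, 7, 13]
13: 0x15 (blk 5, set 1) → VC-HIT  vc=[3, 7, 13]

OUTCOME = VC-HIT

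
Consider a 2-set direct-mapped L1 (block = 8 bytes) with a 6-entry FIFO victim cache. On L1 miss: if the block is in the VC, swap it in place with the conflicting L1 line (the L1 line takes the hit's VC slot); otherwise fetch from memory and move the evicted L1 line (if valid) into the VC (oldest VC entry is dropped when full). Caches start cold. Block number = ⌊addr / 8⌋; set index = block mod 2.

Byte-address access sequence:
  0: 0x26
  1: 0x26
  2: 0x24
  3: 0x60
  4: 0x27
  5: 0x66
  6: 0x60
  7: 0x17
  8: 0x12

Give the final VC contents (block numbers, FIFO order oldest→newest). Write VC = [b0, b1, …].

VC = [4, 12]

#0 0x26→b4/s0 MISS; vc=[]
#1 0x26→b4/s0 L1-HIT; vc=[]
#2 0x24→b4/s0 L1-HIT; vc=[]
#3 0x60→b12/s0 MISS; vc=[4]
#4 0x27→b4/s0 VC-HIT; vc=[12]
#5 0x66→b12/s0 VC-HIT; vc=[4]
#6 0x60→b12/s0 L1-HIT; vc=[4]
#7 0x17→b2/s0 MISS; vc=[4,12]
#8 0x12→b2/s0 L1-HIT; vc=[4,12]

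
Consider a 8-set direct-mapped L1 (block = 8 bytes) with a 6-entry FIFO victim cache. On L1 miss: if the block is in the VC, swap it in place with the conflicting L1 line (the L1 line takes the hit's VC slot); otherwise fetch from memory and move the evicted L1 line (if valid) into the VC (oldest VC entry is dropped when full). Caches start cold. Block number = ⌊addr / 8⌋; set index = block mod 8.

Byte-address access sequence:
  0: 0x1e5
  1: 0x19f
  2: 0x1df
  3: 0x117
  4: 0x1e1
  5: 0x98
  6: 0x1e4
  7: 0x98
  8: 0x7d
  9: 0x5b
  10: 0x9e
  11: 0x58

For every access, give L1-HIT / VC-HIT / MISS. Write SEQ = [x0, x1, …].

SEQ = [MISS, MISS, MISS, MISS, L1-HIT, MISS, L1-HIT, L1-HIT, MISS, MISS, VC-HIT, VC-HIT]

#0 0x1e5→b60/s4 MISS; vc=[]
#1 0x19f→b51/s3 MISS; vc=[]
#2 0x1df→b59/s3 MISS; vc=[51]
#3 0x117→b34/s2 MISS; vc=[51]
#4 0x1e1→b60/s4 L1-HIT; vc=[51]
#5 0x98→b19/s3 MISS; vc=[51,59]
#6 0x1e4→b60/s4 L1-HIT; vc=[51,59]
#7 0x98→b19/s3 L1-HIT; vc=[51,59]
#8 0x7d→b15/s7 MISS; vc=[51,59]
#9 0x5b→b11/s3 MISS; vc=[51,59,19]
#10 0x9e→b19/s3 VC-HIT; vc=[51,59,11]
#11 0x58→b11/s3 VC-HIT; vc=[51,59,19]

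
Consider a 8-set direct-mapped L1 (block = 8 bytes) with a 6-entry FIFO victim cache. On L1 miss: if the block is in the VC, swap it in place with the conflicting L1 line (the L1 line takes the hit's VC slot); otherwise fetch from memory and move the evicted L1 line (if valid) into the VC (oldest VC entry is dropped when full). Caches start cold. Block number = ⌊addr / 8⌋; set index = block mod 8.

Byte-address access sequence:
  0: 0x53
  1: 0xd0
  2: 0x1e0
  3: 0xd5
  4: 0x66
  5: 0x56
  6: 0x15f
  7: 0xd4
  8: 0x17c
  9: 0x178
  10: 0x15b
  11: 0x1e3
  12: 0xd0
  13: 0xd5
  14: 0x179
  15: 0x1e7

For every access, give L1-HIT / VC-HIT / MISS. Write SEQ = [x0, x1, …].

SEQ = [MISS, MISS, MISS, L1-HIT, MISS, VC-HIT, MISS, VC-HIT, MISS, L1-HIT, L1-HIT, VC-HIT, L1-HIT, L1-HIT, L1-HIT, L1-HIT]

  [0] addr=0x53 blk=10 s=2: MISS | VC []
  [1] addr=0xd0 blk=26 s=2: MISS | VC [10]
  [2] addr=0x1e0 blk=60 s=4: MISS | VC [10]
  [3] addr=0xd5 blk=26 s=2: L1-HIT | VC [10]
  [4] addr=0x66 blk=12 s=4: MISS | VC [10, 60]
  [5] addr=0x56 blk=10 s=2: VC-HIT | VC [26, 60]
  [6] addr=0x15f blk=43 s=3: MISS | VC [26, 60]
  [7] addr=0xd4 blk=26 s=2: VC-HIT | VC [10, 60]
  [8] addr=0x17c blk=47 s=7: MISS | VC [10, 60]
  [9] addr=0x178 blk=47 s=7: L1-HIT | VC [10, 60]
  [10] addr=0x15b blk=43 s=3: L1-HIT | VC [10, 60]
  [11] addr=0x1e3 blk=60 s=4: VC-HIT | VC [10, 12]
  [12] addr=0xd0 blk=26 s=2: L1-HIT | VC [10, 12]
  [13] addr=0xd5 blk=26 s=2: L1-HIT | VC [10, 12]
  [14] addr=0x179 blk=47 s=7: L1-HIT | VC [10, 12]
  [15] addr=0x1e7 blk=60 s=4: L1-HIT | VC [10, 12]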